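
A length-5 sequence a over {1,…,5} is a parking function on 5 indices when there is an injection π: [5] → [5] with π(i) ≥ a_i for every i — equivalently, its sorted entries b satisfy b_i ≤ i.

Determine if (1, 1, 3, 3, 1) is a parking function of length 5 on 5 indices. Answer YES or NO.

YES

Sorted: b = (1, 1, 1, 3, 3).
  b_1=1 ≤ 1
  b_2=1 ≤ 2
  b_3=1 ≤ 3
  b_4=3 ≤ 4
  b_5=3 ≤ 5
All bounds hold ⇒ YES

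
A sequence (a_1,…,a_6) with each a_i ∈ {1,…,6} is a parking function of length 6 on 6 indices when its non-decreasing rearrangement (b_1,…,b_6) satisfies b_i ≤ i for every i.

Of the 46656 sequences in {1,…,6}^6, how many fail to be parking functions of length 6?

29849

#PF = (6+1−6)·(6+1)^{6−1} = 1×16807 = 16807 [KW]
One tuple (4,3,5,6,6,6) → sorted (3,4,5,6,6,6): b_1=3>1, not a PF.
6^6 − 16807 = 46656 − 16807 = 29849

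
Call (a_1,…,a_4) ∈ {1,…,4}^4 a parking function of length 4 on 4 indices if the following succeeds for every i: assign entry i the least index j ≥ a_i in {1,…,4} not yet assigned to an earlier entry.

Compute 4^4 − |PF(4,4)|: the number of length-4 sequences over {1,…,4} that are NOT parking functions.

131

|PF(4,4)| = (4+1−4)·(4+1)^{4−1} = 1×125 = 125 (Konheim–Weiss)
Example (4,4,4,2) → sorted (2,4,4,4): b_1=2>1, not a PF.
Total 256; non-PF = 256−125 = 131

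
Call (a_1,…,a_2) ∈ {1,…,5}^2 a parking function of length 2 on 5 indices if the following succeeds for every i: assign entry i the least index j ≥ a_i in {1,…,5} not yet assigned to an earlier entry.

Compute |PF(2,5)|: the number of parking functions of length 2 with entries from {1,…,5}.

24

|PF| = (5+1−2)·(5+1)^{2−1} = 4·6 = 24 [KW]
One tuple (5,4) → sorted (4,5): b_i ≤ 3+i ∀i, a PF.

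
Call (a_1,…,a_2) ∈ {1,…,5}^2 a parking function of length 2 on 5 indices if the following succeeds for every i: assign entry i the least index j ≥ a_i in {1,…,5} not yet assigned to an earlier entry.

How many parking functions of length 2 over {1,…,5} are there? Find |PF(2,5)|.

Count = (5−2+1)·(5+1)^(2−1) = 4 · 6 = 24 (Pollak)
One tuple (3,4) → sorted (3,4): b_i ≤ 3+i ∀i, a PF.

24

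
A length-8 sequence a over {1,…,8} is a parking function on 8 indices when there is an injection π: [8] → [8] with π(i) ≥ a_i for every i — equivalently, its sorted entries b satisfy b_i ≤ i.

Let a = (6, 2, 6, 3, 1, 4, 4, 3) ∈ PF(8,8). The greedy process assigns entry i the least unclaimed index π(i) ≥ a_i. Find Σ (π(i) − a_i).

7

Σπ = 8·9/2 = 36 (π permutes [8]); Σa = 6+2+6+3+1+4+4+3 = 29; disp = 36−29 = 7.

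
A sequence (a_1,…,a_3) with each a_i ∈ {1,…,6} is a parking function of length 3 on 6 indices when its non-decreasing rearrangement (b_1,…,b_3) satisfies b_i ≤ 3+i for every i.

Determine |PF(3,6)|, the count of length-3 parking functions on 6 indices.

|PF| = 4·7^2 = 4×49 = 196
E.g. (4,5,6) → sorted (4,5,6): b_i ≤ 3+i ∀i, a PF.

196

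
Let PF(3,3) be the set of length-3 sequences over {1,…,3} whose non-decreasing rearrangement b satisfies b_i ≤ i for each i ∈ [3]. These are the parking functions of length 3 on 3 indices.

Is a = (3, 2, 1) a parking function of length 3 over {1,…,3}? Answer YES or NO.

YES

Sorted: b = (1, 2, 3).
  b_1=1 ≤ 1
  b_2=2 ≤ 2
  b_3=3 ≤ 3
All bounds hold ⇒ YES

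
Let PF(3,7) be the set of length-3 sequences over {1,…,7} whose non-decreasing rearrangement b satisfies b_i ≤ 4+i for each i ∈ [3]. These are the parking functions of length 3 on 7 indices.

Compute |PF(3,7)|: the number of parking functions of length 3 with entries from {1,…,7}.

320

Count = (7−3+1)·(7+1)^(3−1) = 5 · 64 = 320
Example (1,1,4) → sorted (1,1,4): b_i ≤ 4+i ∀i, a PF.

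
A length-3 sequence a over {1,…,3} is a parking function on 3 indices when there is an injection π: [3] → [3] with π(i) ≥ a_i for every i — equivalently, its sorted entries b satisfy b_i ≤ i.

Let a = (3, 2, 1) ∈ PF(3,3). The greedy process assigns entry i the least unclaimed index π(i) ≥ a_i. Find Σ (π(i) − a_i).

0

Σπ = 6 ({1..3} each once); Σa = 3+2+1 = 6; disp = 6−6 = 0.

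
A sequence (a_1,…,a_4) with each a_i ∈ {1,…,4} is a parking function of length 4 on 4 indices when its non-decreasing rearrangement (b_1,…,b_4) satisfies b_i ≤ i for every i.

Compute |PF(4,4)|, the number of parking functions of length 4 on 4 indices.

#PF = (4−4+1)·(4+1)^(4−1) = 1×125 = 125
Example (2,4,1,3) → sorted (1,2,3,4): b_i ≤ i ∀i, a PF.

125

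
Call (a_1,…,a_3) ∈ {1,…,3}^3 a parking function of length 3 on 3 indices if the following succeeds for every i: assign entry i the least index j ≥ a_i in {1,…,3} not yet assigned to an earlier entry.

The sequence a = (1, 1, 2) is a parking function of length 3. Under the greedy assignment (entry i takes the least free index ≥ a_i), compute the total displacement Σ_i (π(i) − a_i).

Σπ = 3·4/2 = 6 (π permutes [3]); Σa = 1+1+2 = 4; disp = 6−4 = 2.

2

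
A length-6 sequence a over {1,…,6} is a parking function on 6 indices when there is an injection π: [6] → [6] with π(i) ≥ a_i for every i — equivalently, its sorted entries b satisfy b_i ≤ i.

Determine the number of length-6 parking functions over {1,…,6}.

|PF| = (7−6)·7^(6−1) = 1·16807 = 16807 (Konheim–Weiss)
One tuple (3,1,2,2,2,6) → sorted (1,2,2,2,3,6): b_i ≤ i ∀i, a PF.

16807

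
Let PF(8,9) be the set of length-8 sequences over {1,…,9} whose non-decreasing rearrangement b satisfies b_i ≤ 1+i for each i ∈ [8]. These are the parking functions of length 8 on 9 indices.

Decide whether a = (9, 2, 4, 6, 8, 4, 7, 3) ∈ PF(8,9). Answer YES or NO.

Sorted: b = (2, 3, 4, 4, 6, 7, 8, 9).
  b_1=2 ≤ 2
  b_2=3 ≤ 3
  b_3=4 ≤ 4
  b_4=4 ≤ 5
  b_5=6 ≤ 6
  b_6=7 ≤ 7
  b_7=8 ≤ 8
  b_8=9 ≤ 9
All bounds hold ⇒ YES

YES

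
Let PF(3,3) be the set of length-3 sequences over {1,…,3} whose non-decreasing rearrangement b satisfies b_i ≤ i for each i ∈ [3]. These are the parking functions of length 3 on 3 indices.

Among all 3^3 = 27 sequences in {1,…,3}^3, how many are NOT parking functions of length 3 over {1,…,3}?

11

Count = 1·4^2 = 1·16 = 16 [KW]
One tuple (3,2,2) → sorted (2,2,3): b_1=2>1, not a PF.
3^3 − 16 = 27 − 16 = 11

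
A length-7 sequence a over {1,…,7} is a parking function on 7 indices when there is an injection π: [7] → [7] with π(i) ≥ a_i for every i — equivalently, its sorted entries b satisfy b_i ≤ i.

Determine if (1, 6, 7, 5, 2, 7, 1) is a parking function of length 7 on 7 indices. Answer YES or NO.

NO

Rearranged: b = (1, 1, 2, 5, 6, 7, 7).
  b_1=1 ≤ 1
  b_2=1 ≤ 2
  b_3=2 ≤ 3
  b_4=5 > 4
  fails at i=4 ⇒ NO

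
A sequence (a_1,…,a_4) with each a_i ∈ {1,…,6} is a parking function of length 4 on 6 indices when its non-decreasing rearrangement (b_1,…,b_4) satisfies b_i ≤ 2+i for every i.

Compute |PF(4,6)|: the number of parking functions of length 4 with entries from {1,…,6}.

|PF(4,6)| = (6+1−4)·(6+1)^{4−1} = 3×343 = 1029 (Pollak)
Example (4,1,6,5) → sorted (1,4,5,6): b_i ≤ 2+i ∀i, a PF.

1029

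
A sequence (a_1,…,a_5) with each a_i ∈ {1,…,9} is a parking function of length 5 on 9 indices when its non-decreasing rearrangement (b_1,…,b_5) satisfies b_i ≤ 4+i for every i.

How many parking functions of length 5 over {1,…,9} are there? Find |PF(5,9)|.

Count = (9−5+1)·(9+1)^(5−1) = 5 · 10000 = 50000 (Pollak)
Check (2,8,7,3,9) → sorted (2,3,7,8,9): b_i ≤ 4+i ∀i, a PF.

50000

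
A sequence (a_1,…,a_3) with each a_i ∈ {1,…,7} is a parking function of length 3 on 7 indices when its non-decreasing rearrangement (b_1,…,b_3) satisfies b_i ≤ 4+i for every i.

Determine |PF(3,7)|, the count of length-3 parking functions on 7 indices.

320

|PF(3,7)| = (8−3)·8^(3−1) = 5 · 64 = 320 [KW]
E.g. (5,1,6) → sorted (1,5,6): b_i ≤ 4+i ∀i, a PF.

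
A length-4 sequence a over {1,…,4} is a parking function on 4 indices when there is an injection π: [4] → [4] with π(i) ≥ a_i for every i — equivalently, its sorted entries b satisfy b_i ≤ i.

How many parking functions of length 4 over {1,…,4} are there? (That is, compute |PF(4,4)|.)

125

|PF(4,4)| = (4−4+1)·(4+1)^(4−1) = 1 · 125 = 125 [KW]
One tuple (1,2,2,3) → sorted (1,2,2,3): b_i ≤ i ∀i, a PF.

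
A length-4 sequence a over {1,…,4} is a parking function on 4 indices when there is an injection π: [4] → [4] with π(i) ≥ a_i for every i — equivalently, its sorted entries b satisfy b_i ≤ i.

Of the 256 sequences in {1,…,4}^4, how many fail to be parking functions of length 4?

131

|PF(4,4)| = 1·5^3 = 1·125 = 125 (Pollak)
Check (2,2,2,2) → sorted (2,2,2,2): b_1=2>1, not a PF.
Total 256; non-PF = 256−125 = 131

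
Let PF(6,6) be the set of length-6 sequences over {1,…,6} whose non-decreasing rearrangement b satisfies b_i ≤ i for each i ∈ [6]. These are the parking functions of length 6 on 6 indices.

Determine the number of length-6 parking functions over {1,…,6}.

16807

Count = (7−6)·7^(6−1) = 1×16807 = 16807 [KW]
E.g. (3,5,3,2,1,4) → sorted (1,2,3,3,4,5): b_i ≤ i ∀i, a PF.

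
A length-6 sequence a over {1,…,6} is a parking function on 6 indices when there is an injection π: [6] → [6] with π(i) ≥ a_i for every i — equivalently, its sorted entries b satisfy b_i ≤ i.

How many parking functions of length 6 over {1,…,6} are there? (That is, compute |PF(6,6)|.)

16807

|PF| = (6−6+1)·(6+1)^(6−1) = 1×16807 = 16807
E.g. (1,1,5,1,4,5) → sorted (1,1,1,4,5,5): b_i ≤ i ∀i, a PF.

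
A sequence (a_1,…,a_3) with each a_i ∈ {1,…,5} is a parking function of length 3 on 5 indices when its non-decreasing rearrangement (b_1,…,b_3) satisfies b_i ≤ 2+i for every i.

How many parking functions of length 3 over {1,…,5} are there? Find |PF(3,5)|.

#PF = (5+1−3)·(5+1)^{3−1} = 3·36 = 108 (Konheim–Weiss)
Example (1,1,3) → sorted (1,1,3): b_i ≤ 2+i ∀i, a PF.

108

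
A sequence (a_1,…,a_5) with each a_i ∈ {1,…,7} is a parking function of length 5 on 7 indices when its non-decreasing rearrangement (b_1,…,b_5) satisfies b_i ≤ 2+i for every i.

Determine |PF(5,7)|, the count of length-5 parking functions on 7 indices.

Count = (7−5+1)·(7+1)^(5−1) = 3 · 4096 = 12288
E.g. (2,4,4,7,2) → sorted (2,2,4,4,7): b_i ≤ 2+i ∀i, a PF.

12288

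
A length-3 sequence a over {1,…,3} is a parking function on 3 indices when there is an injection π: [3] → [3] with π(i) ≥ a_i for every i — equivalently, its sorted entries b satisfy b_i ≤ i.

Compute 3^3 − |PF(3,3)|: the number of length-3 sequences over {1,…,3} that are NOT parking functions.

11

|PF| = (3−3+1)·(3+1)^(3−1) = 1 · 16 = 16
Check (3,3,2) → sorted (2,3,3): b_1=2>1, not a PF.
3^3 − 16 = 27 − 16 = 11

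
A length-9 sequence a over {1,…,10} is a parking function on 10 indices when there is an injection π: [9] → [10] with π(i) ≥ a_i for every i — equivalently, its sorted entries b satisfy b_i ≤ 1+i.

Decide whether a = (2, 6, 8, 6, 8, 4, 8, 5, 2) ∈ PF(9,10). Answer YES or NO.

YES

Sorted: b = (2, 2, 4, 5, 6, 6, 8, 8, 8).
  b_1=2 ≤ 2
  b_2=2 ≤ 3
  b_3=4 ≤ 4
  b_4=5 ≤ 5
  b_5=6 ≤ 6
  b_6=6 ≤ 7
  b_7=8 ≤ 8
  b_8=8 ≤ 9
  b_9=8 ≤ 10
All bounds hold ⇒ YES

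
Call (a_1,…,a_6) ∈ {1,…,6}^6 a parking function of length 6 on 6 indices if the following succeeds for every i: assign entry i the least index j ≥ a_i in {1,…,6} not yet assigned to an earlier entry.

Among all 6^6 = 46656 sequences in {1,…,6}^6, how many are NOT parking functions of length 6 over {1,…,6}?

29849

Count = (6+1−6)·(6+1)^{6−1} = 1·16807 = 16807 [KW]
One tuple (2,6,6,6,6,3) → sorted (2,3,6,6,6,6): b_1=2>1, not a PF.
So 46656 − 16807 = 29849 fail.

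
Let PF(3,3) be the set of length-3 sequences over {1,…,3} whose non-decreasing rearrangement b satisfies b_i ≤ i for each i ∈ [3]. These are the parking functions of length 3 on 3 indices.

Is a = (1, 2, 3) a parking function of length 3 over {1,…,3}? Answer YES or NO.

Rearranged: b = (1, 2, 3).
  b_1=1 ≤ 1
  b_2=2 ≤ 2
  b_3=3 ≤ 3
All bounds hold ⇒ YES

YES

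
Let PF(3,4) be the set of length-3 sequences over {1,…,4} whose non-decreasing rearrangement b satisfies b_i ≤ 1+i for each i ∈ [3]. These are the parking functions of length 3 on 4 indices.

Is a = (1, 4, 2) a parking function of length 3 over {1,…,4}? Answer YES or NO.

YES

Sorted: b = (1, 2, 4).
  b_1=1 ≤ 2
  b_2=2 ≤ 3
  b_3=4 ≤ 4
All bounds hold ⇒ YES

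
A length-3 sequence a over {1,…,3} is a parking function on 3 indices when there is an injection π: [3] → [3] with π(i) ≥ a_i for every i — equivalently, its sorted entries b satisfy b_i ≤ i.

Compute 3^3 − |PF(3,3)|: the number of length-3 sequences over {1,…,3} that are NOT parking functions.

|PF| = 1·4^2 = 1 · 16 = 16
Check (3,3,2) → sorted (2,3,3): b_1=2>1, not a PF.
3^3 − 16 = 27 − 16 = 11

11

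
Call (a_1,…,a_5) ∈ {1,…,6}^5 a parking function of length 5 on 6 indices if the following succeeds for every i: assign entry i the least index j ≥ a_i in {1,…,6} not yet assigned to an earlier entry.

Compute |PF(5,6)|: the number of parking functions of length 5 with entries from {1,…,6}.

#PF = 2·7^4 = 2 · 2401 = 4802 (Pollak)
E.g. (4,4,6,2,2) → sorted (2,2,4,4,6): b_i ≤ 1+i ∀i, a PF.

4802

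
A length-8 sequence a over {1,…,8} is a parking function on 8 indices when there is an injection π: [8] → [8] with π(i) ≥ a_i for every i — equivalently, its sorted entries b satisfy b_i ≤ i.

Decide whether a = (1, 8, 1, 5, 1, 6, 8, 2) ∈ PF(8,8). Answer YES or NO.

NO

Sorted: b = (1, 1, 1, 2, 5, 6, 8, 8).
  b_1=1 ≤ 1
  b_2=1 ≤ 2
  b_3=1 ≤ 3
  b_4=2 ≤ 4
  b_5=5 ≤ 5
  b_6=6 ≤ 6
  b_7=8 > 7
  fails at i=7 ⇒ NO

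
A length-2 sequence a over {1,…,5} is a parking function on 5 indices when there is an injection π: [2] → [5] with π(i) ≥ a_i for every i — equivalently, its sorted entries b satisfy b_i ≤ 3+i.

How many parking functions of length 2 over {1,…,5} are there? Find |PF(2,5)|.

24

#PF = (5−2+1)·(5+1)^(2−1) = 4·6 = 24
Check (3,5) → sorted (3,5): b_i ≤ 3+i ∀i, a PF.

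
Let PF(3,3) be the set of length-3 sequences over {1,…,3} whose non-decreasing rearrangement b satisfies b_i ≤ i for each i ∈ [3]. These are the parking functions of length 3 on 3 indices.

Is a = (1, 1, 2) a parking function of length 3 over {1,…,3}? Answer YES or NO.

Order a: b = (1, 1, 2).
  b_1=1 ≤ 1
  b_2=1 ≤ 2
  b_3=2 ≤ 3
All bounds hold ⇒ YES

YES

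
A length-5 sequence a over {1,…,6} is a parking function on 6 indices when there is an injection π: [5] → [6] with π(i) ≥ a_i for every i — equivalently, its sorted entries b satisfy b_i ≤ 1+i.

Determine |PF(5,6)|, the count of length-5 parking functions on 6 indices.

4802

|PF| = 2·7^4 = 2 · 2401 = 4802 [KW]
Example (2,3,1,6,5) → sorted (1,2,3,5,6): b_i ≤ 1+i ∀i, a PF.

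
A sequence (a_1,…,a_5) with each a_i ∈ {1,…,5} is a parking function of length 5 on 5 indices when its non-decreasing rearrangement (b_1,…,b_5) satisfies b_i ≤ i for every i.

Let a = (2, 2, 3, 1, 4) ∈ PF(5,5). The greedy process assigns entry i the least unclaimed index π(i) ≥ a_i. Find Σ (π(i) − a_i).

3

Σπ = 5·6/2 = 15 (π permutes [5]); Σa = 2+2+3+1+4 = 12; disp = 15−12 = 3.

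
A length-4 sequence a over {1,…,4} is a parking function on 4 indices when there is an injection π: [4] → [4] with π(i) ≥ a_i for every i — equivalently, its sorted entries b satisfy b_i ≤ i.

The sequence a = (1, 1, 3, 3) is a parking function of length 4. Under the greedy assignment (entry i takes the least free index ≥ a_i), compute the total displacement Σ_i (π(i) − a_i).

2

Σπ(i) = 1+…+4 = 10; Σa = 1+1+3+3 = 8; disp = 10−8 = 2.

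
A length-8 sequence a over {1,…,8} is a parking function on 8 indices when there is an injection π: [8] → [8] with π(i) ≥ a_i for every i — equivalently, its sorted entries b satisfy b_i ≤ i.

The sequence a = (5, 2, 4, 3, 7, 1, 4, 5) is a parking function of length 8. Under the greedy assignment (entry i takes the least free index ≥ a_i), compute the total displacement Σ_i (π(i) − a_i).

5

Σπ(i) = 1+…+8 = 36; Σa = 5+2+4+3+7+1+4+5 = 31; disp = 36−31 = 5.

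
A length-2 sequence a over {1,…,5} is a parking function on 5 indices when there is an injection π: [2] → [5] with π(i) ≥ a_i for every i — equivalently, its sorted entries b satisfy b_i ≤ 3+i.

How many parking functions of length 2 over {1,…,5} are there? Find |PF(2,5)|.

24

|PF(2,5)| = (6−2)·6^(2−1) = 4·6 = 24 (Konheim–Weiss)
Example (5,3) → sorted (3,5): b_i ≤ 3+i ∀i, a PF.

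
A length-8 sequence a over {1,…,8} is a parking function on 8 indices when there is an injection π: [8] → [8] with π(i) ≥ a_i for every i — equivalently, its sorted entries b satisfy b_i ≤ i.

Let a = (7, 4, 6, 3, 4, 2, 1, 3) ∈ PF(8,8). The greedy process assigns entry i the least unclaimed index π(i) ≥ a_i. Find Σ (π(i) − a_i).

6

Σπ = 8·9/2 = 36 (π permutes [8]); Σa = 7+4+6+3+4+2+1+3 = 30; disp = 36−30 = 6.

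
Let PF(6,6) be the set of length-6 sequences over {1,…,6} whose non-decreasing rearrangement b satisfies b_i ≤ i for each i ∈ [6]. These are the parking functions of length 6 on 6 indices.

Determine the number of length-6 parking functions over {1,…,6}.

|PF(6,6)| = (6−6+1)·(6+1)^(6−1) = 1×16807 = 16807 (Konheim–Weiss)
E.g. (6,1,1,1,5,2) → sorted (1,1,1,2,5,6): b_i ≤ i ∀i, a PF.

16807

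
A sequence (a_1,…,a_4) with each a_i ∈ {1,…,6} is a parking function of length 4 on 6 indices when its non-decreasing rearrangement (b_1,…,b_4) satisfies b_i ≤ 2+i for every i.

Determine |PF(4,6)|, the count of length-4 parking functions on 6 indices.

#PF = (6−4+1)·(6+1)^(4−1) = 3 · 343 = 1029 (Konheim–Weiss)
E.g. (6,4,1,4) → sorted (1,4,4,6): b_i ≤ 2+i ∀i, a PF.

1029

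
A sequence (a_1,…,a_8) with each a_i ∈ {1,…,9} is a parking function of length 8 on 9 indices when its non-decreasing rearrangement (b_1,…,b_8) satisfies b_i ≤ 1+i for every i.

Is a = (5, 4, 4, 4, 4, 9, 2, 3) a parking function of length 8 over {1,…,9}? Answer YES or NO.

YES

Order a: b = (2, 3, 4, 4, 4, 4, 5, 9).
  b_1=2 ≤ 2
  b_2=3 ≤ 3
  b_3=4 ≤ 4
  b_4=4 ≤ 5
  b_5=4 ≤ 6
  b_6=4 ≤ 7
  b_7=5 ≤ 8
  b_8=9 ≤ 9
All bounds hold ⇒ YES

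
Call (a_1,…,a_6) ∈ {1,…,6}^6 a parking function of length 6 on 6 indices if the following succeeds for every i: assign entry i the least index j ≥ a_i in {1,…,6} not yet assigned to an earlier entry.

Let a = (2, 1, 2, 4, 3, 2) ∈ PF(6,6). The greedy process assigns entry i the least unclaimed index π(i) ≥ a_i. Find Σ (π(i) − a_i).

Σπ(i) = 1+…+6 = 21; Σa = 2+1+2+4+3+2 = 14; disp = 21−14 = 7.

7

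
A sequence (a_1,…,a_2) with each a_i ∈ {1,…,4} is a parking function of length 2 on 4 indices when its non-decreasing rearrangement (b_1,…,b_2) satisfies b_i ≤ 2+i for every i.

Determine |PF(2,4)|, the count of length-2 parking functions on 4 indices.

Count = 3·5^1 = 3×5 = 15 (Konheim–Weiss)
One tuple (2,3) → sorted (2,3): b_i ≤ 2+i ∀i, a PF.

15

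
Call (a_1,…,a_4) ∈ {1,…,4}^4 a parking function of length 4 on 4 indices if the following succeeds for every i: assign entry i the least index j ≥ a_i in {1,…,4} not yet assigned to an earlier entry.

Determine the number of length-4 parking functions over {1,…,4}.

#PF = (5−4)·5^(4−1) = 1·125 = 125 (Konheim–Weiss)
Example (1,1,2,1) → sorted (1,1,1,2): b_i ≤ i ∀i, a PF.

125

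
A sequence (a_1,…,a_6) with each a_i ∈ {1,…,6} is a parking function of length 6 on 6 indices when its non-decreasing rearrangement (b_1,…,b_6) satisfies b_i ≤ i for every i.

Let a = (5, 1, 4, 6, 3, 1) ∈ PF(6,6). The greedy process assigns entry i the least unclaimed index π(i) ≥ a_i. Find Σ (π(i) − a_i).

1

Σπ = 21 ({1..6} each once); Σa = 5+1+4+6+3+1 = 20; disp = 21−20 = 1.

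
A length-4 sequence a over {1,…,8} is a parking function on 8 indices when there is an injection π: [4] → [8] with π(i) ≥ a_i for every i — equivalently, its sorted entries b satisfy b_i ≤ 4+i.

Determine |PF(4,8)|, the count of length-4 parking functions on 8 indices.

3645

|PF(4,8)| = (8+1−4)·(8+1)^{4−1} = 5 · 729 = 3645 [KW]
Example (2,7,2,8) → sorted (2,2,7,8): b_i ≤ 4+i ∀i, a PF.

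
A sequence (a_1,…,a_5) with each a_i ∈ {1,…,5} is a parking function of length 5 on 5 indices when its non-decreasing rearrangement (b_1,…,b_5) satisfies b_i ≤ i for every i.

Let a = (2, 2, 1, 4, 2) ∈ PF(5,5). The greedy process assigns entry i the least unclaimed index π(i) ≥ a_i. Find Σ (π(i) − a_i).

Σπ = 15 ({1..5} each once); Σa = 2+2+1+4+2 = 11; disp = 15−11 = 4.

4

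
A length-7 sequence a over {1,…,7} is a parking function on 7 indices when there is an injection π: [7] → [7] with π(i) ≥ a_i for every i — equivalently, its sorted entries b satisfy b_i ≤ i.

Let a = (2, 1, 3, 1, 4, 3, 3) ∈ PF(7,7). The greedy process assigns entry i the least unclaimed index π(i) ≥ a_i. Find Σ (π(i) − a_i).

11

Σπ = 28 ({1..7} each once); Σa = 2+1+3+1+4+3+3 = 17; disp = 28−17 = 11.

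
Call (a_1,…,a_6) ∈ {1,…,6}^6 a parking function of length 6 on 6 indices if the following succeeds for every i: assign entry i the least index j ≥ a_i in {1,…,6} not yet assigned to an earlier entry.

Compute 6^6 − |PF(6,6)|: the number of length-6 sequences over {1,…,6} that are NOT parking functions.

#PF = (6+1−6)·(6+1)^{6−1} = 1·16807 = 16807
E.g. (6,6,5,5,6,5) → sorted (5,5,5,6,6,6): b_1=5>1, not a PF.
6^6 − 16807 = 46656 − 16807 = 29849

29849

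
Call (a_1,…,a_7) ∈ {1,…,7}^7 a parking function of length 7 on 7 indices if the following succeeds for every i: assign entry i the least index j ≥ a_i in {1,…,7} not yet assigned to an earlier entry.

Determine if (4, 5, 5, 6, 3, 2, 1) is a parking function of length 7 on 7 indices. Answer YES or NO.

YES

Sorted: b = (1, 2, 3, 4, 5, 5, 6).
  b_1=1 ≤ 1
  b_2=2 ≤ 2
  b_3=3 ≤ 3
  b_4=4 ≤ 4
  b_5=5 ≤ 5
  b_6=5 ≤ 6
  b_7=6 ≤ 7
All bounds hold ⇒ YES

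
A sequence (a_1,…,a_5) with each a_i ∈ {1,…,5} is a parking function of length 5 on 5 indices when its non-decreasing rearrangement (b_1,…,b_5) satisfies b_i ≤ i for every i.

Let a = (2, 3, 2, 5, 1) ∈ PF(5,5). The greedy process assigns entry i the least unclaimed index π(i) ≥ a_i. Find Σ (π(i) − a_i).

Σπ(i) = 1+…+5 = 15; Σa = 2+3+2+5+1 = 13; disp = 15−13 = 2.

2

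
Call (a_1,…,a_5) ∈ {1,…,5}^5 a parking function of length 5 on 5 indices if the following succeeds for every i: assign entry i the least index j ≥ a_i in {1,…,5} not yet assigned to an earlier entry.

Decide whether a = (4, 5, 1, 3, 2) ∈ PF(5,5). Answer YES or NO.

Sorted: b = (1, 2, 3, 4, 5).
  b_1=1 ≤ 1
  b_2=2 ≤ 2
  b_3=3 ≤ 3
  b_4=4 ≤ 4
  b_5=5 ≤ 5
All bounds hold ⇒ YES

YES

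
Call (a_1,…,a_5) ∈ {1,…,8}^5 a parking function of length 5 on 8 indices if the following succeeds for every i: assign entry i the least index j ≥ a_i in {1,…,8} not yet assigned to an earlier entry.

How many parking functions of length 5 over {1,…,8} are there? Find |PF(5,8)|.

26244

#PF = (8+1−5)·(8+1)^{5−1} = 4×6561 = 26244 [KW]
One tuple (6,3,8,1,7) → sorted (1,3,6,7,8): b_i ≤ 3+i ∀i, a PF.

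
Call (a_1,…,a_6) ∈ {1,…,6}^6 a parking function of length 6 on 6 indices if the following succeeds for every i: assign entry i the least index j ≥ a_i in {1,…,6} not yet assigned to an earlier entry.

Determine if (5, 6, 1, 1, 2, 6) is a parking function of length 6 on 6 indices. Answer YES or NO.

Order a: b = (1, 1, 2, 5, 6, 6).
  b_1=1 ≤ 1
  b_2=1 ≤ 2
  b_3=2 ≤ 3
  b_4=5 > 4
  fails at i=4 ⇒ NO

NO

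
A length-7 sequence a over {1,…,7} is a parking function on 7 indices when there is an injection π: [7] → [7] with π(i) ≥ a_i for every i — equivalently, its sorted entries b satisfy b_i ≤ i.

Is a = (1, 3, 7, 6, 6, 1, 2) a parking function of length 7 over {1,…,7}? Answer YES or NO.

NO

Rearranged: b = (1, 1, 2, 3, 6, 6, 7).
  b_1=1 ≤ 1
  b_2=1 ≤ 2
  b_3=2 ≤ 3
  b_4=3 ≤ 4
  b_5=6 > 5
  fails at i=5 ⇒ NO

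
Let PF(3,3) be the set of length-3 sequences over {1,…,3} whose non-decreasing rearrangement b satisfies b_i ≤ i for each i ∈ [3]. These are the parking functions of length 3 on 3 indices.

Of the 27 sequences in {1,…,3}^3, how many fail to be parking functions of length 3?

Count = (4−3)·4^(3−1) = 1 · 16 = 16 (Pollak)
E.g. (3,3,3) → sorted (3,3,3): b_1=3>1, not a PF.
Total 27; non-PF = 27−16 = 11

11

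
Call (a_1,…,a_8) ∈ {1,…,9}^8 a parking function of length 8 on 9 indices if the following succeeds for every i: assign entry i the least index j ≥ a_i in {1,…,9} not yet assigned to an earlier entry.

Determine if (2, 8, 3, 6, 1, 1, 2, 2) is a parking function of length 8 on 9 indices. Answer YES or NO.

YES

Rearranged: b = (1, 1, 2, 2, 2, 3, 6, 8).
  b_1=1 ≤ 2
  b_2=1 ≤ 3
  b_3=2 ≤ 4
  b_4=2 ≤ 5
  b_5=2 ≤ 6
  b_6=3 ≤ 7
  b_7=6 ≤ 8
  b_8=8 ≤ 9
All bounds hold ⇒ YES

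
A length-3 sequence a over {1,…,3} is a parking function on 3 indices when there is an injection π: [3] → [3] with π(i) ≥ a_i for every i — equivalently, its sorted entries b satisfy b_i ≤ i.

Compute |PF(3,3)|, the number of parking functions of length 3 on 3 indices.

16

|PF(3,3)| = (3−3+1)·(3+1)^(3−1) = 1×16 = 16 (Konheim–Weiss)
One tuple (2,3,1) → sorted (1,2,3): b_i ≤ i ∀i, a PF.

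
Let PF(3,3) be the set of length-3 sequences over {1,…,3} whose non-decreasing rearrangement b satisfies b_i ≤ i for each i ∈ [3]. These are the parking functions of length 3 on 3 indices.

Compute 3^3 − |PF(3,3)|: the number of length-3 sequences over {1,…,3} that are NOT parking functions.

11

Count = (3−3+1)·(3+1)^(3−1) = 1×16 = 16 (Konheim–Weiss)
One tuple (3,3,3) → sorted (3,3,3): b_1=3>1, not a PF.
So 27 − 16 = 11 fail.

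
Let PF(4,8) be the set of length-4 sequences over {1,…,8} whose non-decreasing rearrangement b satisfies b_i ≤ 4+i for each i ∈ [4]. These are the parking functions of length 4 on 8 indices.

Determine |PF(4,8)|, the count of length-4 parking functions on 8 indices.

3645

|PF(4,8)| = (8−4+1)·(8+1)^(4−1) = 5·729 = 3645 [KW]
Check (3,3,7,4) → sorted (3,3,4,7): b_i ≤ 4+i ∀i, a PF.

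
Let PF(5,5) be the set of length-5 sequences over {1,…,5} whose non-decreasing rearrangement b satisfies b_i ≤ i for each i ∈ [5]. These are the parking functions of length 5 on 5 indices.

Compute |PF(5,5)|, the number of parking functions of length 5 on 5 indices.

|PF| = (5+1−5)·(5+1)^{5−1} = 1 · 1296 = 1296 (Pollak)
One tuple (4,5,1,3,1) → sorted (1,1,3,4,5): b_i ≤ i ∀i, a PF.

1296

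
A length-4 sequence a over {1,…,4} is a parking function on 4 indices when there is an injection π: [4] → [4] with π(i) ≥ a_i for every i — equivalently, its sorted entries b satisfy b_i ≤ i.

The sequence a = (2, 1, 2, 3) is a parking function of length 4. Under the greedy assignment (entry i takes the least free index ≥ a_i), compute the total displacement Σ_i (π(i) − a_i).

Σπ = 4·5/2 = 10 (π permutes [4]); Σa = 2+1+2+3 = 8; disp = 10−8 = 2.

2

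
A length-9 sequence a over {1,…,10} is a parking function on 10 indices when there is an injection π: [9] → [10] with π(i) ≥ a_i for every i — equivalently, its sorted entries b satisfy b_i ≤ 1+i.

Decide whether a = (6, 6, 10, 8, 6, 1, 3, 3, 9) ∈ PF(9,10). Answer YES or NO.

Sorted: b = (1, 3, 3, 6, 6, 6, 8, 9, 10).
  b_1=1 ≤ 2
  b_2=3 ≤ 3
  b_3=3 ≤ 4
  b_4=6 > 5
  fails at i=4 ⇒ NO

NO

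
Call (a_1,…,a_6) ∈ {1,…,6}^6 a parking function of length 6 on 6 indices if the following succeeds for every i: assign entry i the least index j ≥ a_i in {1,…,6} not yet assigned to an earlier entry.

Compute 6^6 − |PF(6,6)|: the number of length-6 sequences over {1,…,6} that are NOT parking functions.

29849

#PF = 1·7^5 = 1·16807 = 16807
Example (3,5,2,5,5,3) → sorted (2,3,3,5,5,5): b_1=2>1, not a PF.
So 46656 − 16807 = 29849 fail.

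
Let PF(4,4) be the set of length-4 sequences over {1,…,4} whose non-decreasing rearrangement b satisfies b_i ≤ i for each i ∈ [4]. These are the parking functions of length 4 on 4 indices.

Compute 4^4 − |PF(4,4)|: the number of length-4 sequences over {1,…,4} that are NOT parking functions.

131

|PF(4,4)| = (4+1−4)·(4+1)^{4−1} = 1 · 125 = 125
Example (3,2,4,2) → sorted (2,2,3,4): b_1=2>1, not a PF.
Total 256; non-PF = 256−125 = 131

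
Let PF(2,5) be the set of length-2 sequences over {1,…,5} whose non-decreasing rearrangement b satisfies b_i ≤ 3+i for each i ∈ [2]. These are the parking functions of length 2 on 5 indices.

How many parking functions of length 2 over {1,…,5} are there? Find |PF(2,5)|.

24

Count = (5+1−2)·(5+1)^{2−1} = 4×6 = 24
One tuple (5,3) → sorted (3,5): b_i ≤ 3+i ∀i, a PF.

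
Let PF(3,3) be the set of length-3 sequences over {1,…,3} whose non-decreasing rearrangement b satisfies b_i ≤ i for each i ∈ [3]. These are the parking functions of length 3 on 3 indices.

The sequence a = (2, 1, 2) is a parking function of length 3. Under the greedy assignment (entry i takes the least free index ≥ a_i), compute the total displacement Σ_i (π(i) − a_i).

Σπ = 3·4/2 = 6 (π permutes [3]); Σa = 2+1+2 = 5; disp = 6−5 = 1.

1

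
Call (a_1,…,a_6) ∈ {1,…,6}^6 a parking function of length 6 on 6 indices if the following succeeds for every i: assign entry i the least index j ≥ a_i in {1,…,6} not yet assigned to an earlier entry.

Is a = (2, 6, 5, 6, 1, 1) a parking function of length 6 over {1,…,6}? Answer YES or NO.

NO

Rearranged: b = (1, 1, 2, 5, 6, 6).
  b_1=1 ≤ 1
  b_2=1 ≤ 2
  b_3=2 ≤ 3
  b_4=5 > 4
  fails at i=4 ⇒ NO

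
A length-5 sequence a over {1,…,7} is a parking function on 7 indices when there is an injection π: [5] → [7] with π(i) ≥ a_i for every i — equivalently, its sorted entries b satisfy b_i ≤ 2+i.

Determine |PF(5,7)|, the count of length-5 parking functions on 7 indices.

12288

|PF| = (7−5+1)·(7+1)^(5−1) = 3 · 4096 = 12288 (Pollak)
One tuple (5,4,6,5,1) → sorted (1,4,5,5,6): b_i ≤ 2+i ∀i, a PF.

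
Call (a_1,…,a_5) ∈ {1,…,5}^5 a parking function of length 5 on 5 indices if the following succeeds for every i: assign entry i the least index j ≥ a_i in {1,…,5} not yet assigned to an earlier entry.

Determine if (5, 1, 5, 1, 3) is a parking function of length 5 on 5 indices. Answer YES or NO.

NO

Rearranged: b = (1, 1, 3, 5, 5).
  b_1=1 ≤ 1
  b_2=1 ≤ 2
  b_3=3 ≤ 3
  b_4=5 > 4
  fails at i=4 ⇒ NO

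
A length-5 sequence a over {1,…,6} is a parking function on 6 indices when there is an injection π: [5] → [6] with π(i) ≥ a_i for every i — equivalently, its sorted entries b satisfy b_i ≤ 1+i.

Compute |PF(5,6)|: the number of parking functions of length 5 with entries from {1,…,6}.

4802

|PF(5,6)| = (6+1−5)·(6+1)^{5−1} = 2×2401 = 4802
One tuple (4,1,3,1,1) → sorted (1,1,1,3,4): b_i ≤ 1+i ∀i, a PF.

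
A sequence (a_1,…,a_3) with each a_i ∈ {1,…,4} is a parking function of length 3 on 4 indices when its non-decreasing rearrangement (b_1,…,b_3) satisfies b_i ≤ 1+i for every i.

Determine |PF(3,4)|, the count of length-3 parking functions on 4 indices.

50

#PF = (5−3)·5^(3−1) = 2×25 = 50 (Konheim–Weiss)
One tuple (2,4,3) → sorted (2,3,4): b_i ≤ 1+i ∀i, a PF.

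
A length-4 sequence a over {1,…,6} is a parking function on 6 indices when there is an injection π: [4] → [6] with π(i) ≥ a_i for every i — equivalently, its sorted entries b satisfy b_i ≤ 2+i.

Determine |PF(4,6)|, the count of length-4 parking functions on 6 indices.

#PF = (7−4)·7^(4−1) = 3×343 = 1029 (Konheim–Weiss)
One tuple (5,3,4,1) → sorted (1,3,4,5): b_i ≤ 2+i ∀i, a PF.

1029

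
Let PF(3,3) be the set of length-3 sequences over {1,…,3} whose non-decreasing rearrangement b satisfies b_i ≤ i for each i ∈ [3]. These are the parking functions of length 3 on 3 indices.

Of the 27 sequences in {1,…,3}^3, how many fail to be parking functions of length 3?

11

|PF| = 1·4^2 = 1·16 = 16 (Pollak)
One tuple (2,3,3) → sorted (2,3,3): b_1=2>1, not a PF.
So 27 − 16 = 11 fail.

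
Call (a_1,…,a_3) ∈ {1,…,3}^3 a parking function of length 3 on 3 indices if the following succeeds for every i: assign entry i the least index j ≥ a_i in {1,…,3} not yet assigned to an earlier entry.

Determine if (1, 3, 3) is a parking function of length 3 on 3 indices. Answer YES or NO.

Rearranged: b = (1, 3, 3).
  b_1=1 ≤ 1
  b_2=3 > 2
  fails at i=2 ⇒ NO

NO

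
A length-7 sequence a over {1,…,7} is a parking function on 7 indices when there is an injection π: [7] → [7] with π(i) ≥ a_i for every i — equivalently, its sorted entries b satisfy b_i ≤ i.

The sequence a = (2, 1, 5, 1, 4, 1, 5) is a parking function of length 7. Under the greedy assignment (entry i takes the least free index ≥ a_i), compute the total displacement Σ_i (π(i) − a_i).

Σπ = 7·8/2 = 28 (π permutes [7]); Σa = 2+1+5+1+4+1+5 = 19; disp = 28−19 = 9.

9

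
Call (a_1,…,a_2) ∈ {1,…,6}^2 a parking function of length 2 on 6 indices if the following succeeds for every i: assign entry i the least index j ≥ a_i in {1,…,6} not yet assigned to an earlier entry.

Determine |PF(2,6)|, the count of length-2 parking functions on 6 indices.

35

|PF| = (6+1−2)·(6+1)^{2−1} = 5·7 = 35 (Konheim–Weiss)
Check (1,6) → sorted (1,6): b_i ≤ 4+i ∀i, a PF.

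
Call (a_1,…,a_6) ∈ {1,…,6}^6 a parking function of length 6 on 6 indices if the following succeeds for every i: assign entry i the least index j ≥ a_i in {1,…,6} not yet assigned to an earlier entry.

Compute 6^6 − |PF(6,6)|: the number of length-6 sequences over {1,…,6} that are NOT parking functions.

|PF| = (6−6+1)·(6+1)^(6−1) = 1·16807 = 16807 (Pollak)
E.g. (6,3,5,5,6,6) → sorted (3,5,5,6,6,6): b_1=3>1, not a PF.
6^6 − 16807 = 46656 − 16807 = 29849

29849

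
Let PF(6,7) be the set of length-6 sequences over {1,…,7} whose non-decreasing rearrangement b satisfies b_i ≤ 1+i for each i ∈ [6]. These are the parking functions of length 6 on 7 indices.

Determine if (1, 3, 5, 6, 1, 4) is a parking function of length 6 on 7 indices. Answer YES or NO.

YES

Order a: b = (1, 1, 3, 4, 5, 6).
  b_1=1 ≤ 2
  b_2=1 ≤ 3
  b_3=3 ≤ 4
  b_4=4 ≤ 5
  b_5=5 ≤ 6
  b_6=6 ≤ 7
All bounds hold ⇒ YES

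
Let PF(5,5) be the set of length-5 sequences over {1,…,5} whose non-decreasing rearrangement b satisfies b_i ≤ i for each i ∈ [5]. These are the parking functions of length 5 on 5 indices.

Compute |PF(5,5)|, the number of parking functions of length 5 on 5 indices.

|PF| = (5−5+1)·(5+1)^(5−1) = 1·1296 = 1296 (Konheim–Weiss)
One tuple (3,1,1,4,5) → sorted (1,1,3,4,5): b_i ≤ i ∀i, a PF.

1296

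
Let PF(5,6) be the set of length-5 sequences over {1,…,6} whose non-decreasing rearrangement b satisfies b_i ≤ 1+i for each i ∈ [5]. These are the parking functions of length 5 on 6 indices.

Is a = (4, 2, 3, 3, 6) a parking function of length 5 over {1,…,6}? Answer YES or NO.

Sorted: b = (2, 3, 3, 4, 6).
  b_1=2 ≤ 2
  b_2=3 ≤ 3
  b_3=3 ≤ 4
  b_4=4 ≤ 5
  b_5=6 ≤ 6
All bounds hold ⇒ YES

YES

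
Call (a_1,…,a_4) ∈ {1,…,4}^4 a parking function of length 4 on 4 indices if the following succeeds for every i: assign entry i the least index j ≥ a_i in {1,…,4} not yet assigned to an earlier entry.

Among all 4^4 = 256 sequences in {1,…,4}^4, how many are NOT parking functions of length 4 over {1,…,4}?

131

Count = (4+1−4)·(4+1)^{4−1} = 1·125 = 125 (Konheim–Weiss)
Check (4,1,4,1) → sorted (1,1,4,4): b_3=4>3, not a PF.
Total 256; non-PF = 256−125 = 131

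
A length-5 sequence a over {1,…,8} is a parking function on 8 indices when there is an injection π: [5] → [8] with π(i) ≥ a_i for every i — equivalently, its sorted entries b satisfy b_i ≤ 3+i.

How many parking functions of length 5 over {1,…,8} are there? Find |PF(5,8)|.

26244

#PF = 4·9^4 = 4×6561 = 26244
E.g. (5,5,3,7,4) → sorted (3,4,5,5,7): b_i ≤ 3+i ∀i, a PF.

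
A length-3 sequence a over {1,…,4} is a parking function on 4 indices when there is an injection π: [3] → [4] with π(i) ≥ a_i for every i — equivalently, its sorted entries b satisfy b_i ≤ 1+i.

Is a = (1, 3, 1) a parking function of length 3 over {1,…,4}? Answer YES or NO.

YES

Sorted: b = (1, 1, 3).
  b_1=1 ≤ 2
  b_2=1 ≤ 3
  b_3=3 ≤ 4
All bounds hold ⇒ YES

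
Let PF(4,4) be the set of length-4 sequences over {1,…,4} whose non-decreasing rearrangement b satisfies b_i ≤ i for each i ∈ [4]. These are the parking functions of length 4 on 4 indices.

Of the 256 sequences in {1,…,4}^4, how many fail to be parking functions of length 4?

#PF = (4−4+1)·(4+1)^(4−1) = 1×125 = 125 [KW]
Check (3,3,1,4) → sorted (1,3,3,4): b_2=3>2, not a PF.
So 256 − 125 = 131 fail.

131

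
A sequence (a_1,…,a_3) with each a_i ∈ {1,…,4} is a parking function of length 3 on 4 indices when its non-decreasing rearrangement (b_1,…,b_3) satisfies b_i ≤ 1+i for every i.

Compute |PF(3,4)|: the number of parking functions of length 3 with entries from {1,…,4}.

50

|PF| = 2·5^2 = 2 · 25 = 50 (Pollak)
Example (4,1,1) → sorted (1,1,4): b_i ≤ 1+i ∀i, a PF.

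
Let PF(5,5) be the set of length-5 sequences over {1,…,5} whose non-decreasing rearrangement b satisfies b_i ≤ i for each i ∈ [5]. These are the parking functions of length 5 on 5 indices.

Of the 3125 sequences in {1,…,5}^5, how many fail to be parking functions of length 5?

|PF(5,5)| = (5−5+1)·(5+1)^(5−1) = 1 · 1296 = 1296
Check (5,5,2,3,5) → sorted (2,3,5,5,5): b_1=2>1, not a PF.
5^5 − 1296 = 3125 − 1296 = 1829

1829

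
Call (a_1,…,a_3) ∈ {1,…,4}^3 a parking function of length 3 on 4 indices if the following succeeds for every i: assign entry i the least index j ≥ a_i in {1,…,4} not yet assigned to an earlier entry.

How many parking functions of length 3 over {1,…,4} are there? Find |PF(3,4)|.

Count = (5−3)·5^(3−1) = 2×25 = 50 [KW]
E.g. (3,3,2) → sorted (2,3,3): b_i ≤ 1+i ∀i, a PF.

50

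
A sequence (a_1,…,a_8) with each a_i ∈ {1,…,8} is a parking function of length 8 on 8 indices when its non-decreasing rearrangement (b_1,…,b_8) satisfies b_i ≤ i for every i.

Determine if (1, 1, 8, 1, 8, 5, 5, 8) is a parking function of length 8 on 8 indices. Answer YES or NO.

Rearranged: b = (1, 1, 1, 5, 5, 8, 8, 8).
  b_1=1 ≤ 1
  b_2=1 ≤ 2
  b_3=1 ≤ 3
  b_4=5 > 4
  fails at i=4 ⇒ NO

NO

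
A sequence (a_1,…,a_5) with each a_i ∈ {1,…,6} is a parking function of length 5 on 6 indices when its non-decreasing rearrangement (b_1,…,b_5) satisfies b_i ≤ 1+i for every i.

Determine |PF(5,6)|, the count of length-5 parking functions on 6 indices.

|PF(5,6)| = (6−5+1)·(6+1)^(5−1) = 2×2401 = 4802 (Konheim–Weiss)
E.g. (1,4,6,3,4) → sorted (1,3,4,4,6): b_i ≤ 1+i ∀i, a PF.

4802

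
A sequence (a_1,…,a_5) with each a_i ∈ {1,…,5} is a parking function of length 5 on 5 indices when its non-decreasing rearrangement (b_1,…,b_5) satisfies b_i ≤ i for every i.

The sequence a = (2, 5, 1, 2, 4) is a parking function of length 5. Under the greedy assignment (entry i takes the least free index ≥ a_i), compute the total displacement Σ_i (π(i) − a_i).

1

Σπ = 15 ({1..5} each once); Σa = 2+5+1+2+4 = 14; disp = 15−14 = 1.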